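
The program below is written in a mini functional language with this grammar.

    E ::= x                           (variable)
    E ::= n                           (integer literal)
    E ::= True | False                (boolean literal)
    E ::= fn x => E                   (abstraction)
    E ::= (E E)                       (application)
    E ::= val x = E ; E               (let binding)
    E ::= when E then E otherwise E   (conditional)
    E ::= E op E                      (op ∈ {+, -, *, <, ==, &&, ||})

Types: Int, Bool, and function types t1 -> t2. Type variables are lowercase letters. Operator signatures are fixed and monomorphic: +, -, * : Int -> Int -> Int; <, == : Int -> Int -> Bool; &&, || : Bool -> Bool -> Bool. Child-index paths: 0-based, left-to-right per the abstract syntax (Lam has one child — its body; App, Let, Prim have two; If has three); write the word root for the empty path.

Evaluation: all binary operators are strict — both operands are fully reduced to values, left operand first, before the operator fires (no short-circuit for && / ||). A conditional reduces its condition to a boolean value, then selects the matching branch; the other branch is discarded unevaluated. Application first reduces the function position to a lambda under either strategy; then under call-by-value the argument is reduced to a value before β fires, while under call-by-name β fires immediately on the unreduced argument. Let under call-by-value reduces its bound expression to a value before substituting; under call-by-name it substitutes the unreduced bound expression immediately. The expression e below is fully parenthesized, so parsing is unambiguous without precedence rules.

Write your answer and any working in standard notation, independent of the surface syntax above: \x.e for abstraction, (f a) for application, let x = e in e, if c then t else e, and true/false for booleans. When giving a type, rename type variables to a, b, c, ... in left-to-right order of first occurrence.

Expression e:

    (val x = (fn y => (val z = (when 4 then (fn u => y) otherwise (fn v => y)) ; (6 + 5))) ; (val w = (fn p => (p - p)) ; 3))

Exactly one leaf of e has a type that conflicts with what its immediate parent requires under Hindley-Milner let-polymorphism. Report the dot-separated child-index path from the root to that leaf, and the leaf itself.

Answer: 0.0.0.0 : 4

Derivation:
  unify Int ~ Bool
  FAIL: mismatch Int ~ Bool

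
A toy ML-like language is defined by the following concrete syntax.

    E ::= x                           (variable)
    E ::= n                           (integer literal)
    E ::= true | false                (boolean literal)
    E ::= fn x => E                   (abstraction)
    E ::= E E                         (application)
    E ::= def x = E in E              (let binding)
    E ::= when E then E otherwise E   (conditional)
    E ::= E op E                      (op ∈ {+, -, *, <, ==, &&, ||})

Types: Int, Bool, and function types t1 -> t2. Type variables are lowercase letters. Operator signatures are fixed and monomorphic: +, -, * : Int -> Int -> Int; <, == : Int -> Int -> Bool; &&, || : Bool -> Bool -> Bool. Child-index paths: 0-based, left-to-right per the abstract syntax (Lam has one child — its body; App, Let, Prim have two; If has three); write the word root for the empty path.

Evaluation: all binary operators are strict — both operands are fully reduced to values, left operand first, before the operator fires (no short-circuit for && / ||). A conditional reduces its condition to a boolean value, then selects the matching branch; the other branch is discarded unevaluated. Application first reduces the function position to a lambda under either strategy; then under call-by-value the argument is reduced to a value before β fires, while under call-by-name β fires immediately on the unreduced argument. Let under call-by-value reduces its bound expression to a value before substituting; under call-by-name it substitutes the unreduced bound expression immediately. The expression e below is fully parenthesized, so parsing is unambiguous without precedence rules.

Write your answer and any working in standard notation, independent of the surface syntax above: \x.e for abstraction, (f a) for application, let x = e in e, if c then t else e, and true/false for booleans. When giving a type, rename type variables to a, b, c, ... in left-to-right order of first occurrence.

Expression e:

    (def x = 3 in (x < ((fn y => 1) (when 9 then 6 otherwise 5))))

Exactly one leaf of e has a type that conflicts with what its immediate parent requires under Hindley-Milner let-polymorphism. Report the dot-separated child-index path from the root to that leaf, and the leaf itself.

Answer: 1.1.1.0 : 9

Derivation:
let x : Int
x : Int
  unify Int ~ Int
\y._ : a -> Int
  unify Int ~ Bool
  FAIL: mismatch Int ~ Bool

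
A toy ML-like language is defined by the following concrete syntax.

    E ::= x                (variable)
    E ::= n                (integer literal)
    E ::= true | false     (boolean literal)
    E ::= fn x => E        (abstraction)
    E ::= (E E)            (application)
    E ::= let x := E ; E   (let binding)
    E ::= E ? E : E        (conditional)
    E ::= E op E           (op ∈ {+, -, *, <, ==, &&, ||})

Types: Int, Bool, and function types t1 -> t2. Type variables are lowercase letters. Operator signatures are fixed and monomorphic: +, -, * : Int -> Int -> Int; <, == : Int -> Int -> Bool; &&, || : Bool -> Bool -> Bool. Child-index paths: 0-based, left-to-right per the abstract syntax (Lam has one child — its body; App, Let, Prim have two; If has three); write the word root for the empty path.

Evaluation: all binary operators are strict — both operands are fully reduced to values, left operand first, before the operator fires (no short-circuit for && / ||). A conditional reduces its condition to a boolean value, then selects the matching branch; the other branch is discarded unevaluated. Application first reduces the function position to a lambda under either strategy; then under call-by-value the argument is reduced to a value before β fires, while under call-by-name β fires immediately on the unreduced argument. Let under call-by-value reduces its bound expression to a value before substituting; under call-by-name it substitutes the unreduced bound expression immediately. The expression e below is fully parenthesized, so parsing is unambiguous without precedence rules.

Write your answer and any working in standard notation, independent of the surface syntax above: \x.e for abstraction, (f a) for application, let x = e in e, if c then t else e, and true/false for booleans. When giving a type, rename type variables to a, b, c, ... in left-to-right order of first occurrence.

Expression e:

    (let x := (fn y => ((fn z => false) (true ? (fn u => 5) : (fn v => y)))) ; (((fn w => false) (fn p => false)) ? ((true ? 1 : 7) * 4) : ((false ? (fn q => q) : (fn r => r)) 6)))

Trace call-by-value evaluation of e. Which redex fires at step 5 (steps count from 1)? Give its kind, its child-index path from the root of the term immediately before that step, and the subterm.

Trace:
step 0: (let x = (\y.((\z.false) (if true then (\u.5) else (\v.y)))) in (if ((\w.false) (\p.false)) then ((if true then 1 else 7) * 4) else ((if false then (\q.q) else (\r.r)) 6)))
step 1: [let@root] (if ((\w.false) (\p.false)) then ((if true then 1 else 7) * 4) else ((if false then (\q.q) else (\r.r)) 6))
step 2: [beta@0] (if false then ((if true then 1 else 7) * 4) else ((if false then (\q.q) else (\r.r)) 6))
step 3: [if@root] ((if false then (\q.q) else (\r.r)) 6)
step 4: [if@0] ((\r.r) 6)
step 5: [beta@root] 6

Answer: beta at root : ((\r.r) 6)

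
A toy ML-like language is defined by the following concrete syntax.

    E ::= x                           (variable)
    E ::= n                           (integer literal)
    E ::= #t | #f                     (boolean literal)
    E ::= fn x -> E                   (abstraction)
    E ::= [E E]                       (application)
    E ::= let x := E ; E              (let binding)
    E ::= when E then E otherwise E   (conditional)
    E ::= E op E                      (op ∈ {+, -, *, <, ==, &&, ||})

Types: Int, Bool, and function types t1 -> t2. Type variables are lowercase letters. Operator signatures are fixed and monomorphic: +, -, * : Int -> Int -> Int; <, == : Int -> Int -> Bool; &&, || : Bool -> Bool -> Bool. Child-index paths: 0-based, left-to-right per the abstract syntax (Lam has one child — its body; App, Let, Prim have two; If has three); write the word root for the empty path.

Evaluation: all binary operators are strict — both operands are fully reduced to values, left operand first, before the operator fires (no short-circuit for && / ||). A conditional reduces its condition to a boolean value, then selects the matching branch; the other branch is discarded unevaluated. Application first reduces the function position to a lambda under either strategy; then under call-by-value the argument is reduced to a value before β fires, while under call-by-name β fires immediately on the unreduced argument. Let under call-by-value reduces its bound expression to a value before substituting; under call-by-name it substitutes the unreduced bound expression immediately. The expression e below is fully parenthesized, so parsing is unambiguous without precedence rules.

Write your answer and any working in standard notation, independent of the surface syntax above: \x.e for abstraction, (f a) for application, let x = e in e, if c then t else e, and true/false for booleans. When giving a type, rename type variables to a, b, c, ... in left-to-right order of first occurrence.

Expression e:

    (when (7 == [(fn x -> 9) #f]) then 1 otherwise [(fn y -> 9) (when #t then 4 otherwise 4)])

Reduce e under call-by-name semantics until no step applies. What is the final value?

Answer: 9

Trace:
step 0: (if (7 == ((\x.9) false)) then 1 else ((\y.9) (if true then 4 else 4)))
step 1: [beta@0.1] (if (7 == 9) then 1 else ((\y.9) (if true then 4 else 4)))
step 2: [delta@0] (if false then 1 else ((\y.9) (if true then 4 else 4)))
step 3: [if@root] ((\y.9) (if true then 4 else 4))
step 4: [beta@root] 9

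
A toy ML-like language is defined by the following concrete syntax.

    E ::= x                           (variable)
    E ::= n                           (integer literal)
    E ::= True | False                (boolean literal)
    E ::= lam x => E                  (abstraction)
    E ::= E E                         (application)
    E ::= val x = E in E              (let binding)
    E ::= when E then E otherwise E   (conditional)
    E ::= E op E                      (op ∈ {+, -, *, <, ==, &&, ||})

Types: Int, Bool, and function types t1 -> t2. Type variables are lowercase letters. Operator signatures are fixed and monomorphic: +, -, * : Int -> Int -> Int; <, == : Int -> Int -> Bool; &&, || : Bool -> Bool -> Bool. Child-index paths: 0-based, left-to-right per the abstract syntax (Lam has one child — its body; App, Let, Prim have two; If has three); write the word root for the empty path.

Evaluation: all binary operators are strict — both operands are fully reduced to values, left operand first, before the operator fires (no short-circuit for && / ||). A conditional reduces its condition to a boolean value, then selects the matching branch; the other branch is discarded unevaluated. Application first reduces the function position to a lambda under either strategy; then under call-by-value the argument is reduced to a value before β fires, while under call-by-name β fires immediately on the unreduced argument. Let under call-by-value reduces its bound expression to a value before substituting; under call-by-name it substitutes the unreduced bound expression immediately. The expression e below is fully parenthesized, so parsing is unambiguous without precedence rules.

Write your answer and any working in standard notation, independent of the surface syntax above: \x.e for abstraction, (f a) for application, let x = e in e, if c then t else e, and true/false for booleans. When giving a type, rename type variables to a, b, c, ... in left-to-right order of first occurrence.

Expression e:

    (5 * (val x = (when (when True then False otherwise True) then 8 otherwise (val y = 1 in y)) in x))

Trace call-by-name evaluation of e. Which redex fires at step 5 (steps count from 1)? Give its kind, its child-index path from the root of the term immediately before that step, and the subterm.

Answer: delta at root : (5 * 1)

Trace:
step 0: (5 * (let x = (if (if true then false else true) then 8 else (let y = 1 in y)) in x))
step 1: [let@1] (5 * (if (if true then false else true) then 8 else (let y = 1 in y)))
step 2: [if@1.0] (5 * (if false then 8 else (let y = 1 in y)))
step 3: [if@1] (5 * (let y = 1 in y))
step 4: [let@1] (5 * 1)
step 5: [delta@root] 5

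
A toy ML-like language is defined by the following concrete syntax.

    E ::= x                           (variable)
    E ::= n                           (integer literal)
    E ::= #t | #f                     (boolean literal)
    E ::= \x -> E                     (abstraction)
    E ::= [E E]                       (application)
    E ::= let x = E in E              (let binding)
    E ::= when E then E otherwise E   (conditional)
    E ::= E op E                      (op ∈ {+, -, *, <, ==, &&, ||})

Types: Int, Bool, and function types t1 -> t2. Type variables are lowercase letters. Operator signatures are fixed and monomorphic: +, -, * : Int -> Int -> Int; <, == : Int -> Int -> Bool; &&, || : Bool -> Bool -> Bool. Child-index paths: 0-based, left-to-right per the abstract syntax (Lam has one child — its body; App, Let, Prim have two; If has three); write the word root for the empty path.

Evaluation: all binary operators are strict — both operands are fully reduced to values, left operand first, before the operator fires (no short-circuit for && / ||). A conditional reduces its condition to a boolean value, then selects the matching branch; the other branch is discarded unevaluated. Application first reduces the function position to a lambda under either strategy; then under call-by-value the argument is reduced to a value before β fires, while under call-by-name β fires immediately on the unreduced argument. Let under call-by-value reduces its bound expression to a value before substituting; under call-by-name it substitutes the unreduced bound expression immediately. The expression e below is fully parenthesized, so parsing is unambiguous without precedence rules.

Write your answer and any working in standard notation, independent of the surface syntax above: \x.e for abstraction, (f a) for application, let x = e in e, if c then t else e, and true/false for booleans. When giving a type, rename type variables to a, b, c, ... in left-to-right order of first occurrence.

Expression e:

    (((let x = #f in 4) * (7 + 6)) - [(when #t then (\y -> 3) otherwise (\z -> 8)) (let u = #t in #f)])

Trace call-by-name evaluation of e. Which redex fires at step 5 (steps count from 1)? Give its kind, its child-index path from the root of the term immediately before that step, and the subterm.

Answer: beta at 1 : ((\y.3) (let u = true in false))

Working:
step 0: (((let x = false in 4) * (7 + 6)) - ((if true then (\y.3) else (\z.8)) (let u = true in false)))
step 1: [let@0.0] ((4 * (7 + 6)) - ((if true then (\y.3) else (\z.8)) (let u = true in false)))
step 2: [delta@0.1] ((4 * 13) - ((if true then (\y.3) else (\z.8)) (let u = true in false)))
step 3: [delta@0] (52 - ((if true then (\y.3) else (\z.8)) (let u = true in false)))
step 4: [if@1.0] (52 - ((\y.3) (let u = true in false)))
step 5: [beta@1] (52 - 3)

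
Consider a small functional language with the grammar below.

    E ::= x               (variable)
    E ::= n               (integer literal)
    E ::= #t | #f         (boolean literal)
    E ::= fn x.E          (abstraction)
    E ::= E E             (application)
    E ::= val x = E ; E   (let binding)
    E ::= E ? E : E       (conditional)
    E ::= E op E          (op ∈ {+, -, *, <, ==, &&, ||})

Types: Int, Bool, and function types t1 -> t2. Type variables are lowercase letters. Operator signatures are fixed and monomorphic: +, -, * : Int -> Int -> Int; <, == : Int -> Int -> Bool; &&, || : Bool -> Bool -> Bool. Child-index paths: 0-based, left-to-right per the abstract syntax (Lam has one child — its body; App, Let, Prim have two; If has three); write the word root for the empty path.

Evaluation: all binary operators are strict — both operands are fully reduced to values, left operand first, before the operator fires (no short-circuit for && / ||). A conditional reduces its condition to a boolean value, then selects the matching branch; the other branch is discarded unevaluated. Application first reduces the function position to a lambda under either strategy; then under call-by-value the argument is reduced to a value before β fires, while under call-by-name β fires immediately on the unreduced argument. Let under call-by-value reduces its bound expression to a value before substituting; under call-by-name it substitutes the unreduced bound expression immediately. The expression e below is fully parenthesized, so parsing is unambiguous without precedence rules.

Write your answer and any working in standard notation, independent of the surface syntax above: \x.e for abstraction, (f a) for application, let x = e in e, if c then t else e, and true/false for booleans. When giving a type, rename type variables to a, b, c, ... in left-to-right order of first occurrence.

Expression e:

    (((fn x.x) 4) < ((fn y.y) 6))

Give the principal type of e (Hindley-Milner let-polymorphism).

Trace:
x : a
\x._ : a -> a
  unify a -> a ~ Int -> b
  unify a ~ Int
  unify Int ~ b
_ _ : Int
  unify Int ~ Int
y : c
\y._ : c -> c
  unify c -> c ~ Int -> d
  unify c ~ Int
  unify Int ~ d
_ _ : Int
  unify Int ~ Int

Answer: Bool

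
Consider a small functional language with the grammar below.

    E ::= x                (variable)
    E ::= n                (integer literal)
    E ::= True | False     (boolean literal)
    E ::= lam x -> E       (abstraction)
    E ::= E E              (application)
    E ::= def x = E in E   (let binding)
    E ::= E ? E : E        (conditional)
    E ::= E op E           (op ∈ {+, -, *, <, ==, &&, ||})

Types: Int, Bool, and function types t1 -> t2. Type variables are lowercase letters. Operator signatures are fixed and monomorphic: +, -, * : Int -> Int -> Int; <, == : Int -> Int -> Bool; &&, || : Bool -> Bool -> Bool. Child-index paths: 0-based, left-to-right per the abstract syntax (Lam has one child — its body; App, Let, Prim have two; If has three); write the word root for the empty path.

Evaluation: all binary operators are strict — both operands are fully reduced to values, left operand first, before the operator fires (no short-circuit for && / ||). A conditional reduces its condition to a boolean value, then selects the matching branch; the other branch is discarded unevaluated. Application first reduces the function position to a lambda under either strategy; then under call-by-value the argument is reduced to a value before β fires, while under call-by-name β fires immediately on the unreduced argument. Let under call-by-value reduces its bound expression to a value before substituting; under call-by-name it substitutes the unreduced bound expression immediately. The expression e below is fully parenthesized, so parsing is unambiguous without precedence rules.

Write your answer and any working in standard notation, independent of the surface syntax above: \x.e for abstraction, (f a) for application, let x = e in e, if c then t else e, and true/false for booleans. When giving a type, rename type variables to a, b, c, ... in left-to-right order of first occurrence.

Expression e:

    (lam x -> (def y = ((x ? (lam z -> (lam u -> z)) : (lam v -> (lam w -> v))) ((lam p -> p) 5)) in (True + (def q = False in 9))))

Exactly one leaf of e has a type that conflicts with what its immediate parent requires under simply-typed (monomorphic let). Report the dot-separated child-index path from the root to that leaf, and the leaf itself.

Answer: 0.1.0 : true

Derivation:
x : a
  unify a ~ Bool
z : b
\u._ : c -> b
\z._ : b -> c -> b
v : d
\w._ : e -> d
\v._ : d -> e -> d
  unify b -> c -> b ~ d -> e -> d
  unify b ~ d
  unify c -> d ~ e -> d
  unify c ~ e
  unify d ~ d
p : f
\p._ : f -> f
  unify f -> f ~ Int -> g
  unify f ~ Int
  unify Int ~ g
_ _ : Int
  unify d -> e -> d ~ Int -> h
  unify d ~ Int
  unify e -> Int ~ h
_ _ : e -> Int
let y : e -> Int
  unify Bool ~ Int
  FAIL: mismatch Bool ~ Int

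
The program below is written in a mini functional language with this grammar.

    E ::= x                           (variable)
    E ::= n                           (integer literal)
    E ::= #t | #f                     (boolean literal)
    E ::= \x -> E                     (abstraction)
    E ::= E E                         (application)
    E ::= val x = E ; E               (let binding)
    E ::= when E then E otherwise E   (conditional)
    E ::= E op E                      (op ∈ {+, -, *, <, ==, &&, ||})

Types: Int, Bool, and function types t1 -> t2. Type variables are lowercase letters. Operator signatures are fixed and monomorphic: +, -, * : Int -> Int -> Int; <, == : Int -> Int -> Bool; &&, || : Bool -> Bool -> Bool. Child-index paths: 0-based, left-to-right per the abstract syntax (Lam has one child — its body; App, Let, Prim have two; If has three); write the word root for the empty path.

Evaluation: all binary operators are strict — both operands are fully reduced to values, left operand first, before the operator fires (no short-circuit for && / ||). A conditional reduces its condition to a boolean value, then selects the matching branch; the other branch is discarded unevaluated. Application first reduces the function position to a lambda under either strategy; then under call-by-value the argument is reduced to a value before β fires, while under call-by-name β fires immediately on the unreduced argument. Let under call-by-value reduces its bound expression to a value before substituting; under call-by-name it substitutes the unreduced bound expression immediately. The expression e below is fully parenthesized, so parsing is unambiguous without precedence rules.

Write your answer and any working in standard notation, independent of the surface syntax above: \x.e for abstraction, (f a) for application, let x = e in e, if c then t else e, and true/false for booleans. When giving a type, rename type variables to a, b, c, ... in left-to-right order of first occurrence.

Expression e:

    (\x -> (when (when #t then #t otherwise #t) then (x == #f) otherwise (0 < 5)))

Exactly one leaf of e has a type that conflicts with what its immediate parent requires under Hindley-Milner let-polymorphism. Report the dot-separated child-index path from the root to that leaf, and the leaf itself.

Derivation:
  unify Bool ~ Bool
  unify Bool ~ Bool
  unify Bool ~ Bool
x : a
  unify a ~ Int
  unify Bool ~ Int
  FAIL: mismatch Bool ~ Int

Answer: 0.1.1 : false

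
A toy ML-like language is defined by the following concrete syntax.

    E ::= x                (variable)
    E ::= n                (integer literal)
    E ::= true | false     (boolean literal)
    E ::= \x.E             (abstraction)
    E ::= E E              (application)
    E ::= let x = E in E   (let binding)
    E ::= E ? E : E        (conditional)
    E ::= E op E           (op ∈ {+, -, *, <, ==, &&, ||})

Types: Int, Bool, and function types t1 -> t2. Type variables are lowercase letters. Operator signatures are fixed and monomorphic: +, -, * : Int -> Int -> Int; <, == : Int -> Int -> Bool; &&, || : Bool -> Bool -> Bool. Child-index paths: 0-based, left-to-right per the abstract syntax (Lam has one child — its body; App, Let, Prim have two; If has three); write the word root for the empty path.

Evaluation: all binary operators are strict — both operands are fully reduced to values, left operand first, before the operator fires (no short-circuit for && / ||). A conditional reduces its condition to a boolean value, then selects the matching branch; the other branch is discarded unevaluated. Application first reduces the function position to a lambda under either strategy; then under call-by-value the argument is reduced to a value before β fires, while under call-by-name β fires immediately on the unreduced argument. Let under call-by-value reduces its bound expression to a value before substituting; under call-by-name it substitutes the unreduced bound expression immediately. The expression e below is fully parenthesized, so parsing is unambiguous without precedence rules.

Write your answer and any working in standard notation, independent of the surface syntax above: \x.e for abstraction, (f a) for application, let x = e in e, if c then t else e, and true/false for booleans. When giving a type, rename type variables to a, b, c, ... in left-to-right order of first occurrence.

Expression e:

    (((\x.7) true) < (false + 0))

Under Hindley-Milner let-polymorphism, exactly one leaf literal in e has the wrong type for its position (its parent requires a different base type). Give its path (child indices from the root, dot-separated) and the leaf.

Answer: 1.0 : false

Trace:
\x._ : a -> Int
  unify a -> Int ~ Bool -> b
  unify a ~ Bool
  unify Int ~ b
_ _ : Int
  unify Int ~ Int
  unify Bool ~ Int
  FAIL: mismatch Bool ~ Int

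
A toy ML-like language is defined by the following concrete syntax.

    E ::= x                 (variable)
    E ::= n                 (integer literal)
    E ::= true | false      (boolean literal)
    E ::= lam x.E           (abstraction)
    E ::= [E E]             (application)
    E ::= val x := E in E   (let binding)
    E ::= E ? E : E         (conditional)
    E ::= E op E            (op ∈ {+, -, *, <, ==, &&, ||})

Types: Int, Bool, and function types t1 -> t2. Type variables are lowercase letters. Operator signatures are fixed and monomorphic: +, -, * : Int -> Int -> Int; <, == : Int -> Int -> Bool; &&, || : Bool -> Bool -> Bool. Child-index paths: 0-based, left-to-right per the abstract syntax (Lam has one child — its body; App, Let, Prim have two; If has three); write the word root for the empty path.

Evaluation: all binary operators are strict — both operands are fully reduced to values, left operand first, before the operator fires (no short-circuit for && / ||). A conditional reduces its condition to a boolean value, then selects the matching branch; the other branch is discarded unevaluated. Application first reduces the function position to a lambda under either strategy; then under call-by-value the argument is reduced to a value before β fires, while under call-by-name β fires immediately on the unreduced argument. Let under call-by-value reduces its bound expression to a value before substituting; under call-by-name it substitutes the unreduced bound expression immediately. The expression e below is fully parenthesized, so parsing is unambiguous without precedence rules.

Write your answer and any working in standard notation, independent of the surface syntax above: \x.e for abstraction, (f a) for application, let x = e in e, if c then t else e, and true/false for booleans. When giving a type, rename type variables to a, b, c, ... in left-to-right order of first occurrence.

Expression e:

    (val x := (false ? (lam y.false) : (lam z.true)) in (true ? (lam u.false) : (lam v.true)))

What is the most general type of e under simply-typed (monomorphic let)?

Trace:
  unify Bool ~ Bool
\y._ : a -> Bool
\z._ : b -> Bool
  unify a -> Bool ~ b -> Bool
  unify a ~ b
  unify Bool ~ Bool
let x : b -> Bool
  unify Bool ~ Bool
\u._ : c -> Bool
\v._ : d -> Bool
  unify c -> Bool ~ d -> Bool
  unify c ~ d
  unify Bool ~ Bool

Answer: a -> Bool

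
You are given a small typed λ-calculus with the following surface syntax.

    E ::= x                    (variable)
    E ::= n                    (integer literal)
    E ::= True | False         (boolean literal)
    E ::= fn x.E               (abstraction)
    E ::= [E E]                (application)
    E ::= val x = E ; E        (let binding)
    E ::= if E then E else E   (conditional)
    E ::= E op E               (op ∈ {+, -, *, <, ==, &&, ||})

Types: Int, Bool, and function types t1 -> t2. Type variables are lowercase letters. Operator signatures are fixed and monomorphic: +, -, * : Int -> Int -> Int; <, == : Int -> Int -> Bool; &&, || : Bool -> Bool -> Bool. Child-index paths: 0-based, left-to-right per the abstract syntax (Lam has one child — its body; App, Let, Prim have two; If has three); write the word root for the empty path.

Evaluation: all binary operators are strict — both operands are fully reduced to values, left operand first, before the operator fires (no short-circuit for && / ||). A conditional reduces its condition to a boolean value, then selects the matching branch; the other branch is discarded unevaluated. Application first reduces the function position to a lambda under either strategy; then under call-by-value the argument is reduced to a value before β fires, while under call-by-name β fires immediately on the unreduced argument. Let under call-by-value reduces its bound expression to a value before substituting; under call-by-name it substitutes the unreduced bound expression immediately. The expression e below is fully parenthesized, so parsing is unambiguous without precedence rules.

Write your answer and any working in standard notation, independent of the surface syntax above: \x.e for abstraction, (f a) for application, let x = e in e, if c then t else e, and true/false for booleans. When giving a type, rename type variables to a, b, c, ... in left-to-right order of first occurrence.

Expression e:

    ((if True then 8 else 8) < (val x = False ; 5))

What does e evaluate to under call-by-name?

Answer: false

Working:
step 0: ((if true then 8 else 8) < (let x = false in 5))
step 1: [if@0] (8 < (let x = false in 5))
step 2: [let@1] (8 < 5)
step 3: [delta@root] false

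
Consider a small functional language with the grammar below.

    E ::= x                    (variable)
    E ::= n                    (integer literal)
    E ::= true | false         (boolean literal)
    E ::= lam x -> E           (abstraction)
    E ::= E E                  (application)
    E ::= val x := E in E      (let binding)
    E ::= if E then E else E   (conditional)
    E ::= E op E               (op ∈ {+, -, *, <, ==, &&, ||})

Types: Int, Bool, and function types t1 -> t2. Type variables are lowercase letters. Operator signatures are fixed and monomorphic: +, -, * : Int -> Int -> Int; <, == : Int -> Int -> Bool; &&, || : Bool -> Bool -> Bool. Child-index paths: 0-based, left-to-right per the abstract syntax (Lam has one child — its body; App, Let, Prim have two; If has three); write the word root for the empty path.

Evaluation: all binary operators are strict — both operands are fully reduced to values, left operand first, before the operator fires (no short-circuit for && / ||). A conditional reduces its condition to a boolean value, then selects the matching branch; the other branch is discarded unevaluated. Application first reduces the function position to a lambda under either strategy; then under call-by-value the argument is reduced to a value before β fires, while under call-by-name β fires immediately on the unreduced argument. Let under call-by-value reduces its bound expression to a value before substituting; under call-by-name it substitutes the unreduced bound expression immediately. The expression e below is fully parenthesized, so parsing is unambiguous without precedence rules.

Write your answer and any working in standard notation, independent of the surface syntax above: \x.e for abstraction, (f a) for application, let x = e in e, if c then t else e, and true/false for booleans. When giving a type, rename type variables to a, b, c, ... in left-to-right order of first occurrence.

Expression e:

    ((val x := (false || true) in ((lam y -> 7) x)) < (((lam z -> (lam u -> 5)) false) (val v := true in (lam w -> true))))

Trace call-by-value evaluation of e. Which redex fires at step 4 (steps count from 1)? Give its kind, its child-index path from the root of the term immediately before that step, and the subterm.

Answer: beta at 1.0 : ((\z.(\u.5)) false)

Working:
step 0: ((let x = (false || true) in ((\y.7) x)) < (((\z.(\u.5)) false) (let v = true in (\w.true))))
step 1: [delta@0.0] ((let x = true in ((\y.7) x)) < (((\z.(\u.5)) false) (let v = true in (\w.true))))
step 2: [let@0] (((\y.7) true) < (((\z.(\u.5)) false) (let v = true in (\w.true))))
step 3: [beta@0] (7 < (((\z.(\u.5)) false) (let v = true in (\w.true))))
step 4: [beta@1.0] (7 < ((\u.5) (let v = true in (\w.true))))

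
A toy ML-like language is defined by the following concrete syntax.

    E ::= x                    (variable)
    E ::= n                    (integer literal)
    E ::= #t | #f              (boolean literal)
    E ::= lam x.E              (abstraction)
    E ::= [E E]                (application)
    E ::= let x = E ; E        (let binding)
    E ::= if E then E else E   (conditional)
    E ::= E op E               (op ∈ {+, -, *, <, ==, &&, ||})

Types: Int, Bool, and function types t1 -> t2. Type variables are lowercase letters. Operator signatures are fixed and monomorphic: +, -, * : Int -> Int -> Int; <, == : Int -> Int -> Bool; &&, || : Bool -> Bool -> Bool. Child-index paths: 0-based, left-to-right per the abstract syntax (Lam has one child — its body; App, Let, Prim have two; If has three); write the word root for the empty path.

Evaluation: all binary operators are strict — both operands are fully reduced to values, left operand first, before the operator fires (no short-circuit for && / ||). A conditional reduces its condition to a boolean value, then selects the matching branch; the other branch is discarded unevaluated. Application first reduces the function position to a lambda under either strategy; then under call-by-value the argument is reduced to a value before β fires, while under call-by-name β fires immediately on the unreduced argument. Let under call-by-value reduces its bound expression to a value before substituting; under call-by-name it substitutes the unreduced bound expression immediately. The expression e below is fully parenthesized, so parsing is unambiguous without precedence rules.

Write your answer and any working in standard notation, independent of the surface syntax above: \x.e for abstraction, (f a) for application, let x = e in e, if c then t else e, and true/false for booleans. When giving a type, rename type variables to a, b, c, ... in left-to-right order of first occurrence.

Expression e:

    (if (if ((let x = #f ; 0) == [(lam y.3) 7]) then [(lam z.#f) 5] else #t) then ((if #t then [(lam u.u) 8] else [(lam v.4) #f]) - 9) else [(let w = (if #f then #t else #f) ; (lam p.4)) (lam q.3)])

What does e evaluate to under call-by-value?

Answer: -1

Working:
step 0: (if (if ((let x = false in 0) == ((\y.3) 7)) then ((\z.false) 5) else true) then ((if true then ((\u.u) 8) else ((\v.4) false)) - 9) else ((let w = (if false then true else false) in (\p.4)) (\q.3)))
step 1: [let@0.0.0] (if (if (0 == ((\y.3) 7)) then ((\z.false) 5) else true) then ((if true then ((\u.u) 8) else ((\v.4) false)) - 9) else ((let w = (if false then true else false) in (\p.4)) (\q.3)))
step 2: [beta@0.0.1] (if (if (0 == 3) then ((\z.false) 5) else true) then ((if true then ((\u.u) 8) else ((\v.4) false)) - 9) else ((let w = (if false then true else false) in (\p.4)) (\q.3)))
step 3: [delta@0.0] (if (if false then ((\z.false) 5) else true) then ((if true then ((\u.u) 8) else ((\v.4) false)) - 9) else ((let w = (if false then true else false) in (\p.4)) (\q.3)))
step 4: [if@0] (if true then ((if true then ((\u.u) 8) else ((\v.4) false)) - 9) else ((let w = (if false then true else false) in (\p.4)) (\q.3)))
step 5: [if@root] ((if true then ((\u.u) 8) else ((\v.4) false)) - 9)
step 6: [if@0] (((\u.u) 8) - 9)
step 7: [beta@0] (8 - 9)
step 8: [delta@root] -1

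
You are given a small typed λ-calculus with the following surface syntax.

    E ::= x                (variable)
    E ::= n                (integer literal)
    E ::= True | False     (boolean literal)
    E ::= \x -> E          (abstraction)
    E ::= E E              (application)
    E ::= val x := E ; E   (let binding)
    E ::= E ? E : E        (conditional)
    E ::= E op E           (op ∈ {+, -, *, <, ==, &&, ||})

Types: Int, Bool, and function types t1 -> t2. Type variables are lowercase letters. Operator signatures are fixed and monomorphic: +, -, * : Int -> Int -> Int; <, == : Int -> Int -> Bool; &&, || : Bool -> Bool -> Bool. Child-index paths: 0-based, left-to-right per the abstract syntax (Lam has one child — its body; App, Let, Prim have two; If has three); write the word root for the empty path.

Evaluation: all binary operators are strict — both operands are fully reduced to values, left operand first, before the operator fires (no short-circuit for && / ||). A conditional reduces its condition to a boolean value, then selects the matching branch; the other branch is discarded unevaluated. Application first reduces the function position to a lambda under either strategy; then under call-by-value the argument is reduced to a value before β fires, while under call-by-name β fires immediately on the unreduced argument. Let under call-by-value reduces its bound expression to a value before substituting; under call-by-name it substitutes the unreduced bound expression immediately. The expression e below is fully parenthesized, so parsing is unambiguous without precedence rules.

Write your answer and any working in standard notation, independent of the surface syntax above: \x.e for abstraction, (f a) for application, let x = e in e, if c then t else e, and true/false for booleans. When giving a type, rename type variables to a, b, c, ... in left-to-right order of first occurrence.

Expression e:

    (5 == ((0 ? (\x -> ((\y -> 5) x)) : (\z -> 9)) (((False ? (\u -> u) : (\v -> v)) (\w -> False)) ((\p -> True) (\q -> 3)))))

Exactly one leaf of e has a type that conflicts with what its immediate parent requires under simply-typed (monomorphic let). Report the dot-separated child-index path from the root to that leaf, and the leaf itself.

Trace:
  unify Int ~ Int
  unify Int ~ Bool
  FAIL: mismatch Int ~ Bool

Answer: 1.0.0 : 0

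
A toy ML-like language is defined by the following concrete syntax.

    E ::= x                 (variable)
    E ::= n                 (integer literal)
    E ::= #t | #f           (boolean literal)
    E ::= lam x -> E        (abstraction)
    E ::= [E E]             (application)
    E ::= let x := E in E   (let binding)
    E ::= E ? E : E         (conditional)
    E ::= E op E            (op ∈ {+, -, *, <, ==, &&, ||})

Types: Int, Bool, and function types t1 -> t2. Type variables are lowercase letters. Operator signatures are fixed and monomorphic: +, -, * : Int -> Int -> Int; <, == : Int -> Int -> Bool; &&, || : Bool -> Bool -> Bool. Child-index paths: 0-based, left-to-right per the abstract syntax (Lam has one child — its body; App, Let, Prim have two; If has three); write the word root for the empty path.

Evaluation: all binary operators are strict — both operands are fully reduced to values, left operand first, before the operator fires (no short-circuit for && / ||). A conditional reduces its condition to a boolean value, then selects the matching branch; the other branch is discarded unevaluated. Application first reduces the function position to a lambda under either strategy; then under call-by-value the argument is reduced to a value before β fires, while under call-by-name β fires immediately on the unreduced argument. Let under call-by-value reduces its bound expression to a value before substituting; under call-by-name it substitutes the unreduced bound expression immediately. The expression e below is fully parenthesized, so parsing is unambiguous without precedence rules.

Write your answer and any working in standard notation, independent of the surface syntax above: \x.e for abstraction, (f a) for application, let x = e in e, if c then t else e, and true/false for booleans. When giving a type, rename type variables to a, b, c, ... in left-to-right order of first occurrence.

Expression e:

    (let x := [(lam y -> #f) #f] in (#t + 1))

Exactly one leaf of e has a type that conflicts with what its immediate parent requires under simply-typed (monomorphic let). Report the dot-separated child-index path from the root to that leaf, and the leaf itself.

Answer: 1.0 : true

Working:
\y._ : a -> Bool
  unify a -> Bool ~ Bool -> b
  unify a ~ Bool
  unify Bool ~ b
_ _ : Bool
let x : Bool
  unify Bool ~ Int
  FAIL: mismatch Bool ~ Int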